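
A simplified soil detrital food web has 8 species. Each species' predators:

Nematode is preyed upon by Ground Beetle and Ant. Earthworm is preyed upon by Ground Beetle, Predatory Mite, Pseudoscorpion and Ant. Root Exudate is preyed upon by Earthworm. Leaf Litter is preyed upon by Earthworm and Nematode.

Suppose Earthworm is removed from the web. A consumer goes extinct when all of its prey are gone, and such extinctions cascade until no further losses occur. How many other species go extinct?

Remove Earthworm.
Round 1: Pseudoscorpion (all prey gone), Predatory Mite (all prey gone) → extinct.
No further losses. Total secondary extinctions: 2.

2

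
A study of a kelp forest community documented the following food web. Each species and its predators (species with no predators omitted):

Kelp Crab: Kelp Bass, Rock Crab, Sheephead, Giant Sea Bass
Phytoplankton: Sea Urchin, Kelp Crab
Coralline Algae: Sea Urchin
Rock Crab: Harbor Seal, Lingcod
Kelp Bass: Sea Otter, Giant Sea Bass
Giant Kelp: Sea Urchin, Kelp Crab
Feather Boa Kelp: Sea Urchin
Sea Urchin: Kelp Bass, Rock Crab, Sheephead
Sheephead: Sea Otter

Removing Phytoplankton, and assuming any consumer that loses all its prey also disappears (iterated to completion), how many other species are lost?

0

Remove Phytoplankton.
Every predator of it retains at least one other prey: Sea Urchin still has Giant Kelp, Feather Boa Kelp, Coralline Algae; Kelp Crab still has Giant Kelp.
No consumer loses all prey, so no secondary extinctions occur.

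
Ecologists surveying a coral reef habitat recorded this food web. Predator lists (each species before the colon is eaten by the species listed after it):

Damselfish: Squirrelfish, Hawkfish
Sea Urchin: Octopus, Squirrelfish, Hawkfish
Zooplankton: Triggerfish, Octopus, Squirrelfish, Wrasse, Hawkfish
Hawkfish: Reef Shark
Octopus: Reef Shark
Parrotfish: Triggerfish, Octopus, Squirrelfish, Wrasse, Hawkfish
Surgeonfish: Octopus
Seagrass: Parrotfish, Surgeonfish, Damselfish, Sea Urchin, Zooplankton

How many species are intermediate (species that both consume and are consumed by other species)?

Intermediate species (has both prey and predators): Parrotfish, Surgeonfish, Damselfish, Sea Urchin, Zooplankton, Octopus, Hawkfish.
Count: 7.

7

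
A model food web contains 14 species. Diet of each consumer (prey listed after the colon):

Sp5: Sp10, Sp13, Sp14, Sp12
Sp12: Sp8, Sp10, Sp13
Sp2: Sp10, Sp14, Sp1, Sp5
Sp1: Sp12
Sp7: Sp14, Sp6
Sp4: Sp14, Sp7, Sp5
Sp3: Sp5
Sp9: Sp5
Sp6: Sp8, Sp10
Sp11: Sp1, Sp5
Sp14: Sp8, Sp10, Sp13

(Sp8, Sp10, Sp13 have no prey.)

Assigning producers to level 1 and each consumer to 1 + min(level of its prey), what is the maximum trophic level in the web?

3

Producers (level 1): Sp8, Sp10, Sp13.
Following each consumer down to its lowest-level prey: Sp10 → Sp5 → Sp11 (levels 1 through 3).
All prey of Sp11 (Sp5 2, Sp1 3) are at level 2 or above, so Sp11 is at level 1 + 2 = 3.
Every consumer has at least one prey at level 2 or below, so none exceeds level 3.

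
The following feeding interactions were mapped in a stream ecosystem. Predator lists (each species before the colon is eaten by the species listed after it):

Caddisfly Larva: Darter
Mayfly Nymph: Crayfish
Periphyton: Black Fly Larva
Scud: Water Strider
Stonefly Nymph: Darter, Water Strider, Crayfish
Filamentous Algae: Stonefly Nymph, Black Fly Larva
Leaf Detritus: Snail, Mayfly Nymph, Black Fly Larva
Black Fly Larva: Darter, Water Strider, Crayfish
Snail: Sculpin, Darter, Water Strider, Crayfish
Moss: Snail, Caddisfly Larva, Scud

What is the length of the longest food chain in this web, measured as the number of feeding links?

One longest chain: Moss → Snail → Sculpin.
It has 3 species and 2 links.

2 links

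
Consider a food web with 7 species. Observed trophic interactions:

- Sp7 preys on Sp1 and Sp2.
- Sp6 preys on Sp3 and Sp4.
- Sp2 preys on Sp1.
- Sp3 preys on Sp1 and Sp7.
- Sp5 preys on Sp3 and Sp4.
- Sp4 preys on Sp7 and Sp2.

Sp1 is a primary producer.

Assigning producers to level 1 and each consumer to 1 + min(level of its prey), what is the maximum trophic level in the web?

3

Producers (level 1): Sp1.
Following each consumer down to its lowest-level prey: Sp1 → Sp3 → Sp5 (levels 1 through 3).
All prey of Sp5 (Sp3 2, Sp4 3) are at level 2 or above, so Sp5 is at level 1 + 2 = 3.
Every consumer has at least one prey at level 2 or below, so none exceeds level 3.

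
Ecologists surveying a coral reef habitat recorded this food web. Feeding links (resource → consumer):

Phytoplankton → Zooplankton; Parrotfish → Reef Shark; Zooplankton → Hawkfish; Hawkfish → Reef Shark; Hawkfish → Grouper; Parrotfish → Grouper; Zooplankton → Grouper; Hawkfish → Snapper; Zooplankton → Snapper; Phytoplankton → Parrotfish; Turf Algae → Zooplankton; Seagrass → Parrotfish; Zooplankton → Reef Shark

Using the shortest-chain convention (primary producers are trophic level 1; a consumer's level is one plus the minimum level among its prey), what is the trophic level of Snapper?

Trophic level 3

Turf Algae is a producer → level 1.
Zooplankton eats Turf Algae → level 2.
Snapper eats Zooplankton → level 3.
No prey of Snapper is below level 2, so 3 is the minimum.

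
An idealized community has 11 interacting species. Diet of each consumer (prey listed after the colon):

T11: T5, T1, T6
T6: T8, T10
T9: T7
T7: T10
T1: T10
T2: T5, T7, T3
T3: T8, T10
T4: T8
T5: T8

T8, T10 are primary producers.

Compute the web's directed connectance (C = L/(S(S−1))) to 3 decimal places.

C = 0.136

The web has S = 11 species and L = 15 feeding links.
C = L / (S(S−1)) = 15 / 110 = 0.1364 ≈ 0.136.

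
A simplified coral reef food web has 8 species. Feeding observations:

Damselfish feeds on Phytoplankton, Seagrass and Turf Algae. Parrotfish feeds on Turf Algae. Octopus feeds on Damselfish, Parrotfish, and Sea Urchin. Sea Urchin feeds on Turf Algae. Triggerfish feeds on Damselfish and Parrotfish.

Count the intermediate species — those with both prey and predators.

3

Intermediate species (has both prey and predators): Damselfish, Sea Urchin, Parrotfish.
Count: 3.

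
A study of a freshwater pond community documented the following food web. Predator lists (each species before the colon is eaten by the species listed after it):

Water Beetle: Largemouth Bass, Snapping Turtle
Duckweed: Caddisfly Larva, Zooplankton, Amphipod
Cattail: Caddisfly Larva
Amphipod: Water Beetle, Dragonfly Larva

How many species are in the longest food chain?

One longest chain: Duckweed → Amphipod → Water Beetle → Largemouth Bass.
It has 4 species and 3 links.

4 species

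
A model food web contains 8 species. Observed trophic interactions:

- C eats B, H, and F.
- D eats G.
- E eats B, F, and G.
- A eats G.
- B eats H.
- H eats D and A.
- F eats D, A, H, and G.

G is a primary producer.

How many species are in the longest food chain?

5 species

One longest chain: G → D → H → F → C.
It has 5 species and 4 links.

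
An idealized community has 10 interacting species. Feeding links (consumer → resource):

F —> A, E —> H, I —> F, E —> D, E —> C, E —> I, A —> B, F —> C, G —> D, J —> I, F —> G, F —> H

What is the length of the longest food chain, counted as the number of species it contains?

One longest chain: B → A → F → I → E.
It has 5 species and 4 links.

5 species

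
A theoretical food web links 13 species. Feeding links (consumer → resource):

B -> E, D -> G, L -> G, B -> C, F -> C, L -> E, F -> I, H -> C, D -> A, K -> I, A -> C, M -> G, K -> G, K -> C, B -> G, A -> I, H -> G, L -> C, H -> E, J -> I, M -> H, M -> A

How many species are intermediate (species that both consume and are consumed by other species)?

Intermediate species (has both prey and predators): A, H.
Count: 2.

2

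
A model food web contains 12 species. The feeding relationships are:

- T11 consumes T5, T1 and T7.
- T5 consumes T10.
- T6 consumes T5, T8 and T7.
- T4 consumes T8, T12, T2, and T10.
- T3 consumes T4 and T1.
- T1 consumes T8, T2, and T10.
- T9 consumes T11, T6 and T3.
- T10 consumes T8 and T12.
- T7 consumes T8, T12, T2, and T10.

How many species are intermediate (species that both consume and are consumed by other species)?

Intermediate species (has both prey and predators): T10, T5, T1, T7, T4, T6, T3, T11.
Count: 8.

8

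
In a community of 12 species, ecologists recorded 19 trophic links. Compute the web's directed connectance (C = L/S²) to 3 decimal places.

C = 0.132

The web has S = 12 species and L = 19 feeding links.
C = L / S² = 19 / 144 = 0.1319 ≈ 0.132.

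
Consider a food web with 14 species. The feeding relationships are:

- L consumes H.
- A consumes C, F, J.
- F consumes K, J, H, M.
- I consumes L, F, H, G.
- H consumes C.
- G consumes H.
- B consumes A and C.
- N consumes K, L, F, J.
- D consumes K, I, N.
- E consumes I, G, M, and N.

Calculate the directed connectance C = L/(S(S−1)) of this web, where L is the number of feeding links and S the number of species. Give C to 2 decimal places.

C = 0.15

The web has S = 14 species and L = 27 feeding links.
C = L / (S(S−1)) = 27 / 182 = 0.1484 ≈ 0.15.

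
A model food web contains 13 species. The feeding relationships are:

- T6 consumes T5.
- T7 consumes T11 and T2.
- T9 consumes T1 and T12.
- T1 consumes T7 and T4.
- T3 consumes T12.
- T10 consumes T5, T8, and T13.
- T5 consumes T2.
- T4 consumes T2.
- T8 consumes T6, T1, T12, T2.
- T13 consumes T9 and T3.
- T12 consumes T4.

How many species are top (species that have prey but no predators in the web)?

Top species (has prey, but nothing eats it): T10.
Count: 1.

1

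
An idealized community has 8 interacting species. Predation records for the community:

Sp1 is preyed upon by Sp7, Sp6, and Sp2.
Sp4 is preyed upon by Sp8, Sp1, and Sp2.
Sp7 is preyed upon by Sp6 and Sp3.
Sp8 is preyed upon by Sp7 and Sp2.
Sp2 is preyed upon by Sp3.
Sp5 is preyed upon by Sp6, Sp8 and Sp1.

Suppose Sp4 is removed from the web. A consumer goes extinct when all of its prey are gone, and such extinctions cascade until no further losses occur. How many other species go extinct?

Remove Sp4.
Every predator of it retains at least one other prey: Sp1 still has Sp5; Sp8 still has Sp5; Sp2 still has Sp1, Sp8.
No consumer loses all prey, so no secondary extinctions occur.

0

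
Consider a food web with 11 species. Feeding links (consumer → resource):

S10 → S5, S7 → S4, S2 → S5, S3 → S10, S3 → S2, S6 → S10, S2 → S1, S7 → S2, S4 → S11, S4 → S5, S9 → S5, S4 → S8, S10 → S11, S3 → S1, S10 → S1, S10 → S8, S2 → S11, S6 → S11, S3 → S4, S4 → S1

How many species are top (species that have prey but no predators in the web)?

Top species (has prey, but nothing eats it): S9, S3, S7, S6.
Count: 4.

4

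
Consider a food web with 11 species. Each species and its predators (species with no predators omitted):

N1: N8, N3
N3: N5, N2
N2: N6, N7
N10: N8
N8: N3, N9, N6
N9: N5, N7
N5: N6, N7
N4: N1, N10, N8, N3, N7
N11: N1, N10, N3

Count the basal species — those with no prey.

Basal species (no prey listed): N4, N11.
Count: 2.

2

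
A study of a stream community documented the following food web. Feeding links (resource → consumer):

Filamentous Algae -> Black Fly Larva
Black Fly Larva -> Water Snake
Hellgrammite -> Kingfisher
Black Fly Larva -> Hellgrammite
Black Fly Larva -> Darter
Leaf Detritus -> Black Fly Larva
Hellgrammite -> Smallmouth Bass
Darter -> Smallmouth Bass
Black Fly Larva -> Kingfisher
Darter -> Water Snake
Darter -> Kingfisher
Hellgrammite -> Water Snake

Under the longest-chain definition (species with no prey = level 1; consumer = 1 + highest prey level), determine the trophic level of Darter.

Trophic level 3

Filamentous Algae has no prey (basal) → level 1.
Black Fly Larva eats Filamentous Algae (level 1); other prey at levels: Leaf Detritus 1 → level 2.
Darter eats Black Fly Larva → level 3.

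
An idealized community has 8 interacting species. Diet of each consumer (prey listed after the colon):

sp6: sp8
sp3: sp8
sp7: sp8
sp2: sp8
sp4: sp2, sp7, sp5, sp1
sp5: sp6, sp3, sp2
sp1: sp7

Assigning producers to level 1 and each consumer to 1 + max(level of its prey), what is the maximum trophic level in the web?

Producers (level 1): sp8.
sp8 → sp6 → sp5 → sp4 gives sp4 level 4.
No species has a prey at level 4, so no species reaches level 5.

4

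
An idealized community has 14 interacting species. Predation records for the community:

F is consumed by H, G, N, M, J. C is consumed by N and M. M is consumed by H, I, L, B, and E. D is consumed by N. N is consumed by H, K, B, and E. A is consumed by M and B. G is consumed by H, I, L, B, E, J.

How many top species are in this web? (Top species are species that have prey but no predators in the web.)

7

Top species (has prey, but nothing eats it): K, J, I, L, H, E, B.
Count: 7.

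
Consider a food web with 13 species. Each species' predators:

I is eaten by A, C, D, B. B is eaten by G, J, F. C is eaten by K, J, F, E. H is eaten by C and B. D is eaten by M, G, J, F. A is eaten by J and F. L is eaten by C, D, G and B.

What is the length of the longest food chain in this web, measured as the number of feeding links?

One longest chain: L → C → E.
It has 3 species and 2 links.

2 links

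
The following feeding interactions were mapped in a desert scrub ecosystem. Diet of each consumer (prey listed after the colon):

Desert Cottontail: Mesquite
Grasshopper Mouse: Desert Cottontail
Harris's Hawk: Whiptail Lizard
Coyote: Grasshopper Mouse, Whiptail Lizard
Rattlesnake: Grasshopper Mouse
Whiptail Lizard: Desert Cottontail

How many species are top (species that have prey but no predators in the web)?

3

Top species (has prey, but nothing eats it): Harris's Hawk, Rattlesnake, Coyote.
Count: 3.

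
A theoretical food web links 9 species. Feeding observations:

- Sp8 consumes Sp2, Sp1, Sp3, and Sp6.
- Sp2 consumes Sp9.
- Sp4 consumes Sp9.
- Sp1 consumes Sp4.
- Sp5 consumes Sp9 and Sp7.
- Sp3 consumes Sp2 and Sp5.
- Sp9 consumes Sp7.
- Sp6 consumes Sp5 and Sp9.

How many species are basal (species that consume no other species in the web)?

1

Basal species (no prey listed): Sp7.
Count: 1.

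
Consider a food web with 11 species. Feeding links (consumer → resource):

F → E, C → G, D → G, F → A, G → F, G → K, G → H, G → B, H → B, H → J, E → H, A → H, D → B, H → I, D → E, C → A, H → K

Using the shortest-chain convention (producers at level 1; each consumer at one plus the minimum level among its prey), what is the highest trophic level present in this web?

4

Producers (level 1): I, J, B, K.
Following each consumer down to its lowest-level prey: I → H → E → F (levels 1 through 4).
All prey of F (E 3, A 3) are at level 3 or above, so F is at level 1 + 3 = 4.
Every consumer has at least one prey at level 3 or below, so none exceeds level 4.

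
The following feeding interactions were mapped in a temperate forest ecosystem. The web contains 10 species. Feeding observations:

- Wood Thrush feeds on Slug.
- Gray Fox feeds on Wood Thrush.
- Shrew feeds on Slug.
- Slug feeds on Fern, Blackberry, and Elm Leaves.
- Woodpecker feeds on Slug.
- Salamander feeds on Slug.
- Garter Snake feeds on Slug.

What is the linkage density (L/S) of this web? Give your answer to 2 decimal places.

L/S = 0.90

There are L = 9 links among S = 10 species.
L/S = 9/10 = 0.9000 ≈ 0.90.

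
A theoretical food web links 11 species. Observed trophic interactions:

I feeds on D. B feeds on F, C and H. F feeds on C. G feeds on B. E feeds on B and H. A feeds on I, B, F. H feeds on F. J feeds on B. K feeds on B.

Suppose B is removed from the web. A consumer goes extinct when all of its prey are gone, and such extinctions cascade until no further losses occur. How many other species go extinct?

3

Remove B.
Round 1: J (all prey gone), G (all prey gone), K (all prey gone) → extinct.
No further losses. Total secondary extinctions: 3.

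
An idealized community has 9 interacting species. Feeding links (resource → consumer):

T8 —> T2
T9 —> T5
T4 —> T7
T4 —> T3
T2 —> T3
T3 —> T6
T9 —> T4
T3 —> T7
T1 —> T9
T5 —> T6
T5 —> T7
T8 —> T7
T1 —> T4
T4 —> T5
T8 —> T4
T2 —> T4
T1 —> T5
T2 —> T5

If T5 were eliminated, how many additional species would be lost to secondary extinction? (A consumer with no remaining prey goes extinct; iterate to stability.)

Remove T5.
Every predator of it retains at least one other prey: T7 still has T8, T4, T3; T6 still has T3.
No consumer loses all prey, so no secondary extinctions occur.

0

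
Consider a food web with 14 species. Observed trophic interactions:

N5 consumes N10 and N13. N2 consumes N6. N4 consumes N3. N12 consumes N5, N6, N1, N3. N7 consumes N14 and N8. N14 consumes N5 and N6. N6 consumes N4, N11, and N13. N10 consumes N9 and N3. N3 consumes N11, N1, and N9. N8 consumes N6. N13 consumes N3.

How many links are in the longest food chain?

5 links

One longest chain: N11 → N3 → N10 → N5 → N14 → N7.
It has 6 species and 5 links.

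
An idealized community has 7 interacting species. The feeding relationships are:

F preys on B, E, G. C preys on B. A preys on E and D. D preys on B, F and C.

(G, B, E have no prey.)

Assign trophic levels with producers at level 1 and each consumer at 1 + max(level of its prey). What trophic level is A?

Trophic level 4

G is a producer → level 1.
F eats G (level 1); other prey at levels: B 1, E 1 → level 2.
D eats F (level 2); other prey at levels: B 1, C 2 → level 3.
A eats D (level 3); other prey at levels: E 1 → level 4.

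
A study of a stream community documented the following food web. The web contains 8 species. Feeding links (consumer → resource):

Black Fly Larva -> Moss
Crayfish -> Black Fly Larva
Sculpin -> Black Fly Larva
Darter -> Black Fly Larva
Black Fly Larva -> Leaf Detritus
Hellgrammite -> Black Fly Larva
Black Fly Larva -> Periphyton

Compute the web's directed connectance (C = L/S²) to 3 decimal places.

The web has S = 8 species and L = 7 feeding links.
C = L / S² = 7 / 64 = 0.1094 ≈ 0.109.

C = 0.109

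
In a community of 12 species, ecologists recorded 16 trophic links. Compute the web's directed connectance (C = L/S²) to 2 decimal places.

The web has S = 12 species and L = 16 feeding links.
C = L / S² = 16 / 144 = 0.1111 ≈ 0.11.

C = 0.11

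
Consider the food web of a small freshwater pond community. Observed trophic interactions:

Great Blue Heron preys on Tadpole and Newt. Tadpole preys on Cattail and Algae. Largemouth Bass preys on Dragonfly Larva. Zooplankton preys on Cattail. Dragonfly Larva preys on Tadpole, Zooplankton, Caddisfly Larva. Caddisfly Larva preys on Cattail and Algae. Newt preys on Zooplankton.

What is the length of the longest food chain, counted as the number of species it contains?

4 species

One longest chain: Cattail → Zooplankton → Newt → Great Blue Heron.
It has 4 species and 3 links.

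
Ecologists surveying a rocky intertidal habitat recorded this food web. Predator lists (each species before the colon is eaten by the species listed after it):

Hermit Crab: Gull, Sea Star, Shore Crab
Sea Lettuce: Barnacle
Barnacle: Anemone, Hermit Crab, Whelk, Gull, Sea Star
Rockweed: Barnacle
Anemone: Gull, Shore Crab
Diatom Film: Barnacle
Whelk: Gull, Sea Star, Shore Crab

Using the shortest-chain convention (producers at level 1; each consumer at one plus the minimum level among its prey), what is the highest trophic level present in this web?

Producers (level 1): Rockweed, Sea Lettuce, Diatom Film.
Following each consumer down to its lowest-level prey: Rockweed → Barnacle → Anemone → Shore Crab (levels 1 through 4).
All prey of Shore Crab (Anemone 3, Hermit Crab 3, Whelk 3) are at level 3 or above, so Shore Crab is at level 1 + 3 = 4.
Every consumer has at least one prey at level 3 or below, so none exceeds level 4.

4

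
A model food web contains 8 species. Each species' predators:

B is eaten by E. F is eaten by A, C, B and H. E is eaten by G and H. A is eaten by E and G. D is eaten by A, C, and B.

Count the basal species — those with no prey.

Basal species (no prey listed): D, F.
Count: 2.

2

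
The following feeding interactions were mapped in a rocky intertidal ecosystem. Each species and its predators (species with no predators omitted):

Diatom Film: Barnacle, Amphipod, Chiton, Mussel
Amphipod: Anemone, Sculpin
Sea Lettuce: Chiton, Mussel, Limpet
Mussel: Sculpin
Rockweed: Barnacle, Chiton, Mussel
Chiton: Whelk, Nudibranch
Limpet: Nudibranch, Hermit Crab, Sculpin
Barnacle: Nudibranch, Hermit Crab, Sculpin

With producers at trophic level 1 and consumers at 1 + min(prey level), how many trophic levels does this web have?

3

Producers (level 1): Sea Lettuce, Diatom Film, Rockweed.
Following each consumer down to its lowest-level prey: Diatom Film → Amphipod → Anemone (levels 1 through 3).
All prey of Anemone (Amphipod 2) are at level 2 or above, so Anemone is at level 1 + 2 = 3.
Every consumer has at least one prey at level 2 or below, so none exceeds level 3.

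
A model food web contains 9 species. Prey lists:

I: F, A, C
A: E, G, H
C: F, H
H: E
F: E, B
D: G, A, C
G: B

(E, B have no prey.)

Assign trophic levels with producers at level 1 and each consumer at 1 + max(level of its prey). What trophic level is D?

Trophic level 4

B is a producer → level 1.
G eats B → level 2.
A eats G (level 2); other prey at levels: E 1, H 2 → level 3.
D eats A (level 3); other prey at levels: G 2, C 3 → level 4.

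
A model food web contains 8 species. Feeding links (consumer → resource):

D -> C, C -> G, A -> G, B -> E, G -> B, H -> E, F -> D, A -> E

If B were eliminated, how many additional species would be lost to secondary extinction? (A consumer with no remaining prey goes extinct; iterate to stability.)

Remove B.
Round 1: G (all prey gone) → extinct.
Round 2: C (all prey gone) → extinct.
Round 3: D (all prey gone) → extinct.
Round 4: F (all prey gone) → extinct.
No further losses. Total secondary extinctions: 4.

4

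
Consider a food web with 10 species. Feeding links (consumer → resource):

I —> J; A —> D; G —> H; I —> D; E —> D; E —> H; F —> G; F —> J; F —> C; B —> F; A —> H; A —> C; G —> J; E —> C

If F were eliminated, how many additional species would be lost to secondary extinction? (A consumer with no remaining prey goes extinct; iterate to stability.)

1

Remove F.
Round 1: B (all prey gone) → extinct.
No further losses. Total secondary extinctions: 1.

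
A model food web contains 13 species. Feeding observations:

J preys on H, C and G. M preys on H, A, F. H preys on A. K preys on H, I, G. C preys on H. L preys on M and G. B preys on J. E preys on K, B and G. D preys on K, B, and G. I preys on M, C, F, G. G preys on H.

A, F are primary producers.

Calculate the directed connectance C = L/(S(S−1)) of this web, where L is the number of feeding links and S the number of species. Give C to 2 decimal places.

C = 0.16

The web has S = 13 species and L = 25 feeding links.
C = L / (S(S−1)) = 25 / 156 = 0.1603 ≈ 0.16.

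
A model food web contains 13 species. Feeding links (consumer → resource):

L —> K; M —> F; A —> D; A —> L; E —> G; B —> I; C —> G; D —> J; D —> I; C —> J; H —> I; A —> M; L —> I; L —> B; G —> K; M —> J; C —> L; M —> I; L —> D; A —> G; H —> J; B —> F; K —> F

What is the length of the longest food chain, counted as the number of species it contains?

4 species

One longest chain: J → D → L → C.
It has 4 species and 3 links.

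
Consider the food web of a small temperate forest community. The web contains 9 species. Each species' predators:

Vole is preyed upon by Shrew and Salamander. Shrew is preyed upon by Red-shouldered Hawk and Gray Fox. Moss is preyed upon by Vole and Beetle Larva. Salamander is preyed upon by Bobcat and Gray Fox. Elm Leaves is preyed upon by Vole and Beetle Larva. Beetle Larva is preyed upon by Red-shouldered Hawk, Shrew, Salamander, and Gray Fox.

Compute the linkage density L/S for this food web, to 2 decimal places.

L/S = 1.56

There are L = 14 links among S = 9 species.
L/S = 14/9 = 1.5556 ≈ 1.56.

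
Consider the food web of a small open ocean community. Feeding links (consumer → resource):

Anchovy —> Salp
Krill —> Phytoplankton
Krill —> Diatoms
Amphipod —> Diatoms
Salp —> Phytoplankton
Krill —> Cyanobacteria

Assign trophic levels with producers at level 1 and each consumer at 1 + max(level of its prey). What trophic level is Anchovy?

Trophic level 3

Phytoplankton is a producer → level 1.
Salp eats Phytoplankton → level 2.
Anchovy eats Salp → level 3.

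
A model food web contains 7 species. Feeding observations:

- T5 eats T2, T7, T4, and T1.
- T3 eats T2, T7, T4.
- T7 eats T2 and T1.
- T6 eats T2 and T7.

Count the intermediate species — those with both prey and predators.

Intermediate species (has both prey and predators): T7.
Count: 1.

1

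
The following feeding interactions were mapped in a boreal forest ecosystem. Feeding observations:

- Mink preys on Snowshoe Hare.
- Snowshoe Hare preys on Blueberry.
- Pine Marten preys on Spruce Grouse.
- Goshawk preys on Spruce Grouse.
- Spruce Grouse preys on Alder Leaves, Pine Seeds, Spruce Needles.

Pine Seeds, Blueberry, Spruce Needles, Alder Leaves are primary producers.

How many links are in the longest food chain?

One longest chain: Blueberry → Snowshoe Hare → Mink.
It has 3 species and 2 links.

2 links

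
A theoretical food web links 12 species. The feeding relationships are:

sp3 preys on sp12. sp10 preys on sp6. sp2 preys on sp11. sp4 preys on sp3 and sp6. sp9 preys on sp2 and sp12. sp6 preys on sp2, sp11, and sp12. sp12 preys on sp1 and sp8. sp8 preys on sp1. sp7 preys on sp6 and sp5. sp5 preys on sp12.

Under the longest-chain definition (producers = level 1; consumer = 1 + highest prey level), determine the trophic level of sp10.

Trophic level 5

sp1 is a producer → level 1.
sp8 eats sp1 → level 2.
sp12 eats sp8 (level 2); other prey at levels: sp1 1 → level 3.
sp6 eats sp12 (level 3); other prey at levels: sp11 1, sp2 2 → level 4.
sp10 eats sp6 → level 5.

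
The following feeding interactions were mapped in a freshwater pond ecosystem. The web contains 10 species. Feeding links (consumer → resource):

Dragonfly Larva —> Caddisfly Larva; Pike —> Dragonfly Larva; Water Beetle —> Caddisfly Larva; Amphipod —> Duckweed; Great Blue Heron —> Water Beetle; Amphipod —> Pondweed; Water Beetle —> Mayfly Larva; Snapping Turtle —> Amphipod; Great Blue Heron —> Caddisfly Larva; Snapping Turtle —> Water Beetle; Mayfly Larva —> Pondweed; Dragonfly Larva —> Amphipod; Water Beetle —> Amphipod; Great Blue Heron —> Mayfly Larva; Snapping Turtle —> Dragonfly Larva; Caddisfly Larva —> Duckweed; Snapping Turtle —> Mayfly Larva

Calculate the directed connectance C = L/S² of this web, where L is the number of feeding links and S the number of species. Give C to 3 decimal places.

The web has S = 10 species and L = 17 feeding links.
C = L / S² = 17 / 100 = 0.1700 ≈ 0.170.

C = 0.170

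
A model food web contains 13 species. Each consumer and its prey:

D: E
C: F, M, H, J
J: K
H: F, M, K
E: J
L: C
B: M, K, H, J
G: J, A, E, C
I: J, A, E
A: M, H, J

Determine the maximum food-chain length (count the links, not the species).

One longest chain: F → H → C → L.
It has 4 species and 3 links.

3 links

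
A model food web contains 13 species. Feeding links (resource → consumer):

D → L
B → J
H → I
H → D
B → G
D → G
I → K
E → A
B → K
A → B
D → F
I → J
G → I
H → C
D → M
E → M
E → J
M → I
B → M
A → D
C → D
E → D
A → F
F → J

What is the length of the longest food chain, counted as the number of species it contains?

One longest chain: E → A → D → M → I → J.
It has 6 species and 5 links.

6 species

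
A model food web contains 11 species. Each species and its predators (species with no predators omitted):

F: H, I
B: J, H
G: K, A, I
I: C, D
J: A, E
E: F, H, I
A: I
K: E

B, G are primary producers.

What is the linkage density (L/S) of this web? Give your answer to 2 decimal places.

There are L = 16 links among S = 11 species.
L/S = 16/11 = 1.4545 ≈ 1.45.

L/S = 1.45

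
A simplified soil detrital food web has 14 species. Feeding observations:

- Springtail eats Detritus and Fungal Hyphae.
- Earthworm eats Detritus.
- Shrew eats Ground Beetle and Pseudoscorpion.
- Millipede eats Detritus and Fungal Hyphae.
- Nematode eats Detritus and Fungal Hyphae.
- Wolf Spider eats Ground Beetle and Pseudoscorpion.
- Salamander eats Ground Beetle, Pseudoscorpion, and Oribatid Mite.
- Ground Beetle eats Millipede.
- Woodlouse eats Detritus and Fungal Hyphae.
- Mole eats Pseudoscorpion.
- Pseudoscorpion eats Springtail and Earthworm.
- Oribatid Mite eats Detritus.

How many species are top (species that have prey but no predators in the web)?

Top species (has prey, but nothing eats it): Woodlouse, Nematode, Wolf Spider, Salamander, Shrew, Mole.
Count: 6.

6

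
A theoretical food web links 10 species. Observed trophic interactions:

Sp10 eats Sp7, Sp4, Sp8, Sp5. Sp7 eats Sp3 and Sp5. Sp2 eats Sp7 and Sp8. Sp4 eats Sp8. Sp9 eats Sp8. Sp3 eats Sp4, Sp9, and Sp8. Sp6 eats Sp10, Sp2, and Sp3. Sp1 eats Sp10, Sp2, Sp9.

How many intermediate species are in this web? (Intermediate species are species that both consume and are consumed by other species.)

Intermediate species (has both prey and predators): Sp4, Sp9, Sp3, Sp7, Sp10, Sp2.
Count: 6.

6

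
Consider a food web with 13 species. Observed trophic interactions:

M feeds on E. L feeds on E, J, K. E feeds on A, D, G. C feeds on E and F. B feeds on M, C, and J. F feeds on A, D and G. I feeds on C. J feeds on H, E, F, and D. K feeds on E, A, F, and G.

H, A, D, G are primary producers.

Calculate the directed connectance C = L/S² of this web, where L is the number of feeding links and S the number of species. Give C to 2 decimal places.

The web has S = 13 species and L = 24 feeding links.
C = L / S² = 24 / 169 = 0.1420 ≈ 0.14.

C = 0.14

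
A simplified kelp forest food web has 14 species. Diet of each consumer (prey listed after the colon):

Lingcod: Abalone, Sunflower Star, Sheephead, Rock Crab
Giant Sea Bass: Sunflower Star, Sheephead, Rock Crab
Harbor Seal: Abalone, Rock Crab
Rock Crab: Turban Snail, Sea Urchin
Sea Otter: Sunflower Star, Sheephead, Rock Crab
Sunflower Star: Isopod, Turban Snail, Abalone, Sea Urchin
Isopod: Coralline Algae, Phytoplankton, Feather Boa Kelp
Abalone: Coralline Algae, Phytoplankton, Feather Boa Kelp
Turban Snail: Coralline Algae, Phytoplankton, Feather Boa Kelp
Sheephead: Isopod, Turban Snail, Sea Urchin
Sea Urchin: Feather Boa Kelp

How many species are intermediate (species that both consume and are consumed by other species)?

7

Intermediate species (has both prey and predators): Isopod, Turban Snail, Abalone, Sea Urchin, Sunflower Star, Sheephead, Rock Crab.
Count: 7.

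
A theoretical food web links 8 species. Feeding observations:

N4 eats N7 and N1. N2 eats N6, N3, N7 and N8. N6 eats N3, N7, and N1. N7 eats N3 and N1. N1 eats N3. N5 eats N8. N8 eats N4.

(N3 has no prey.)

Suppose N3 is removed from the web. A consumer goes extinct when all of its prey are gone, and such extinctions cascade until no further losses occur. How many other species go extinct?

Remove N3.
Round 1: N1 (all prey gone) → extinct.
Round 2: N7 (all prey gone) → extinct.
Round 3: N6 (all prey gone), N4 (all prey gone) → extinct.
Round 4: N8 (all prey gone) → extinct.
Round 5: N2 (all prey gone), N5 (all prey gone) → extinct.
No further losses. Total secondary extinctions: 7.

7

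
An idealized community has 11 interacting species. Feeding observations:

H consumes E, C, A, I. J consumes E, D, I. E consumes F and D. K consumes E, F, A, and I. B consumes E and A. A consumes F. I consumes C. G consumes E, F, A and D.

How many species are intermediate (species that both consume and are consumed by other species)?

3

Intermediate species (has both prey and predators): A, E, I.
Count: 3.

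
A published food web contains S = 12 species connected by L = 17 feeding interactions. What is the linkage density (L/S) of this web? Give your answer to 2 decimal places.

L/S = 1.42

There are L = 17 links among S = 12 species.
L/S = 17/12 = 1.4167 ≈ 1.42.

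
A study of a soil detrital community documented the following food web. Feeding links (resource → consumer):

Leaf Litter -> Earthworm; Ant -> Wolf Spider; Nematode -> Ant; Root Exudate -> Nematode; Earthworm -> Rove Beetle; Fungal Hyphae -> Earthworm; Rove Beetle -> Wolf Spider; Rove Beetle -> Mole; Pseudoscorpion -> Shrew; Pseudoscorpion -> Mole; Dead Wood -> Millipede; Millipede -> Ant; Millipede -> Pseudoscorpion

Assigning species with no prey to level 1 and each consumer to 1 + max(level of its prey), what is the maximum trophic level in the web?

Basal resources (level 1): Dead Wood, Leaf Litter, Fungal Hyphae, Root Exudate.
Leaf Litter → Earthworm → Rove Beetle → Mole gives Mole level 4.
No species has a prey at level 4, so no species reaches level 5.

4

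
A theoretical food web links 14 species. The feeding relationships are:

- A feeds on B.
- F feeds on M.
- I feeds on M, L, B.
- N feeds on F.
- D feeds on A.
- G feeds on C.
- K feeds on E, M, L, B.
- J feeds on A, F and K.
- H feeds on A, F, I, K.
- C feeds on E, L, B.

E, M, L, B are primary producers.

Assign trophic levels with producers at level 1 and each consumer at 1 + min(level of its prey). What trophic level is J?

B is a producer → level 1.
A eats B → level 2.
J eats A → level 3.
No prey of J is below level 2, so 3 is the minimum.

Trophic level 3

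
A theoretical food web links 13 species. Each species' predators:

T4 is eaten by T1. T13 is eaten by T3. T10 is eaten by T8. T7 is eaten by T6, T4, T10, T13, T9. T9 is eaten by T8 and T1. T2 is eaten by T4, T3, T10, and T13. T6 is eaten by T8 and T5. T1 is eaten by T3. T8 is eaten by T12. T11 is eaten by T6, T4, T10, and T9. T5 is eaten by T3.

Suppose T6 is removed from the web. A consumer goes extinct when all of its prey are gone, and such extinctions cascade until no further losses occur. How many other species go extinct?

1

Remove T6.
Round 1: T5 (all prey gone) → extinct.
No further losses. Total secondary extinctions: 1.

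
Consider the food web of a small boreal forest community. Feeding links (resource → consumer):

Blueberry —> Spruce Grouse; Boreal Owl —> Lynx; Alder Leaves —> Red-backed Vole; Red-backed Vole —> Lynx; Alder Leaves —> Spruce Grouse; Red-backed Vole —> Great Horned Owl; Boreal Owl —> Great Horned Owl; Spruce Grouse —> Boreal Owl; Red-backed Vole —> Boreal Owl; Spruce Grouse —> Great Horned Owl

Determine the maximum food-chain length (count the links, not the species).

3 links

One longest chain: Alder Leaves → Spruce Grouse → Boreal Owl → Lynx.
It has 4 species and 3 links.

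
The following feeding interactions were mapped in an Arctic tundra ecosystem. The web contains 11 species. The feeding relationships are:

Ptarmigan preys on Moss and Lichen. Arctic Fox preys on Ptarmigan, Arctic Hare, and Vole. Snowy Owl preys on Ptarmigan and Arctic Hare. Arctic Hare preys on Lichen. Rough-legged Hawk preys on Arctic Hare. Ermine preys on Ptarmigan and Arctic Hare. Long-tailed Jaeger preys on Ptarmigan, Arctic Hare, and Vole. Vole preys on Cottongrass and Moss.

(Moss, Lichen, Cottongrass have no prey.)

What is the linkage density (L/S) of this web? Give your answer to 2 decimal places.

There are L = 16 links among S = 11 species.
L/S = 16/11 = 1.4545 ≈ 1.45.

L/S = 1.45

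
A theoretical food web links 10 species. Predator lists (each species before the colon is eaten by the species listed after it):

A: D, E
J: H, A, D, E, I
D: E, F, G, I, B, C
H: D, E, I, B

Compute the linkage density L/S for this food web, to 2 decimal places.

L/S = 1.70

There are L = 17 links among S = 10 species.
L/S = 17/10 = 1.7000 ≈ 1.70.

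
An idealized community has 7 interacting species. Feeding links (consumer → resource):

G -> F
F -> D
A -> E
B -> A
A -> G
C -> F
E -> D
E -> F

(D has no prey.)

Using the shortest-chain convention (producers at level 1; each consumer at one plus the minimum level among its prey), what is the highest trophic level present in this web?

4

Producers (level 1): D.
Following each consumer down to its lowest-level prey: D → E → A → B (levels 1 through 4).
All prey of B (A 3) are at level 3 or above, so B is at level 1 + 3 = 4.
Every consumer has at least one prey at level 3 or below, so none exceeds level 4.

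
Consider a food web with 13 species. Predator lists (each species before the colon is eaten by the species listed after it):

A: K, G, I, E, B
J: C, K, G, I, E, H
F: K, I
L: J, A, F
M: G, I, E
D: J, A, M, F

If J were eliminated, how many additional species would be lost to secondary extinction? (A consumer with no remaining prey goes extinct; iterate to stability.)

Remove J.
Round 1: C (all prey gone), H (all prey gone) → extinct.
No further losses. Total secondary extinctions: 2.

2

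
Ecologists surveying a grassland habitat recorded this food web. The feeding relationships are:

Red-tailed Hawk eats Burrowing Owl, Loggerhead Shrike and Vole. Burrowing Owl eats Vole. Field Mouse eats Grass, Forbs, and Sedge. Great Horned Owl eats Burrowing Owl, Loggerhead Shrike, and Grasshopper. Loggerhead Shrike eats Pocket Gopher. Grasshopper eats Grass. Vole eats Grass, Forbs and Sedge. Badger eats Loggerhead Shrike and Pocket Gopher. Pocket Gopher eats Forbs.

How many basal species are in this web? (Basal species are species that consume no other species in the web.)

3

Basal species (no prey listed): Grass, Forbs, Sedge.
Count: 3.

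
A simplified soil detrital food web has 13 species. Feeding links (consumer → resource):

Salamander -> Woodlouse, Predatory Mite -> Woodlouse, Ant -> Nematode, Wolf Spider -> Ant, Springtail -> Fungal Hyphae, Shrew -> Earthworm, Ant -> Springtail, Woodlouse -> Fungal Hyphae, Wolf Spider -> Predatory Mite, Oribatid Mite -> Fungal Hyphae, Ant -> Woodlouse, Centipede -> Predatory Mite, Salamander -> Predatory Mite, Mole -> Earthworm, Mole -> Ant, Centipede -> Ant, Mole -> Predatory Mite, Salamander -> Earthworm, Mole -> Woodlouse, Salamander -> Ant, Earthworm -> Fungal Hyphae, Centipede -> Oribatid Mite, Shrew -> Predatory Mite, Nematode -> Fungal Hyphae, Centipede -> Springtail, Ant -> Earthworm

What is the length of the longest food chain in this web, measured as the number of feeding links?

3 links

One longest chain: Fungal Hyphae → Springtail → Ant → Mole.
It has 4 species and 3 links.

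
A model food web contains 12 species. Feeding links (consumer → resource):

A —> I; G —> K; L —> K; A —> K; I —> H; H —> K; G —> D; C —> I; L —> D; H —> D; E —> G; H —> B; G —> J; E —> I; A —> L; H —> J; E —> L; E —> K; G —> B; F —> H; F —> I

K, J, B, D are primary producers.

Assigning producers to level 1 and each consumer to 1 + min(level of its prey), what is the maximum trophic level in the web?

Producers (level 1): K, J, B, D.
Following each consumer down to its lowest-level prey: K → H → I → C (levels 1 through 4).
All prey of C (I 3) are at level 3 or above, so C is at level 1 + 3 = 4.
Every consumer has at least one prey at level 3 or below, so none exceeds level 4.

4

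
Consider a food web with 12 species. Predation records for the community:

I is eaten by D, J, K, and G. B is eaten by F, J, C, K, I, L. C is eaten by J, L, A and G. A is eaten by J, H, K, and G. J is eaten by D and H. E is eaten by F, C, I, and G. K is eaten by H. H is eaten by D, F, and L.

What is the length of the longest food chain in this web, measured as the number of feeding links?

5 links

One longest chain: E → C → A → J → H → L.
It has 6 species and 5 links.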